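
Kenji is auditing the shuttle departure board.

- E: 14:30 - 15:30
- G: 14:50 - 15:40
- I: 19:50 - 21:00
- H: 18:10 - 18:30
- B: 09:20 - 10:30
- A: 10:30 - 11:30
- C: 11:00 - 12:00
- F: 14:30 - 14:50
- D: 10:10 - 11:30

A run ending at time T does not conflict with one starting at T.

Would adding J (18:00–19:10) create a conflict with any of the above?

Yes — it overlaps H

B: ends 10:30 at or before J starts 18:00 → clear.
D: ends 11:30 at or before J starts 18:00 → clear.
A: ends 11:30 at or before J starts 18:00 → clear.
C: ends 12:00 at or before J starts 18:00 → clear.
E: ends 15:30 at or before J starts 18:00 → clear.
F: ends 14:50 at or before J starts 18:00 → clear.
G: ends 15:40 at or before J starts 18:00 → clear.
H: starts 18:10 before J ends 19:10, and ends 18:30 after J starts 18:00 → overlap.
I: starts 19:50 at or after J ends 19:10 → clear.
J overlaps H.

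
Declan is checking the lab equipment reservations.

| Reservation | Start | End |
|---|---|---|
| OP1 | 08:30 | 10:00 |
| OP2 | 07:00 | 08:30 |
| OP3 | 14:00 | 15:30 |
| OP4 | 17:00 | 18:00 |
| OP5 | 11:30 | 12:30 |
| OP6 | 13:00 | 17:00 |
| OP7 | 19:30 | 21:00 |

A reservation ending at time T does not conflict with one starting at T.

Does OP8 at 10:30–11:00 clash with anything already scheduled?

OP2: ends 08:30 at or before OP8 starts 10:30 → clear.
OP1: ends 10:00 at or before OP8 starts 10:30 → clear.
OP5: starts 11:30 at or after OP8 ends 11:00 → clear.
OP6: starts 13:00 at or after OP8 ends 11:00 → clear.
OP3: starts 14:00 at or after OP8 ends 11:00 → clear.
OP4: starts 17:00 at or after OP8 ends 11:00 → clear.
OP7: starts 19:30 at or after OP8 ends 11:00 → clear.

No — it doesn't clash with anything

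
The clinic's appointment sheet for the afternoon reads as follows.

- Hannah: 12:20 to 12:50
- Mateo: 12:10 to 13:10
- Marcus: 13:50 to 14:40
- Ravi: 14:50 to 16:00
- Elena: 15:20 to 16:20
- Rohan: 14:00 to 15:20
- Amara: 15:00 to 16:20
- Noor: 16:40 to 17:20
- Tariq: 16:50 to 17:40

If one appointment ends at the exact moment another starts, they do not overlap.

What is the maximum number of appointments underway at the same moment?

Sort all start/end points and keep a running count:
12:10 start Mateo → 1
12:20 start Hannah → 2
12:50 end Hannah → 1
13:10 end Mateo → 0
13:50 start Marcus → 1
14:00 start Rohan → 2
14:40 end Marcus → 1
14:50 start Ravi → 2
15:00 start Amara → 3
15:20 end Rohan → 2
15:20 start Elena → 3
16:00 end Ravi → 2
16:20 end Amara → 1
16:20 end Elena → 0
16:40 start Noor → 1
16:50 start Tariq → 2
17:20 end Noor → 1
17:40 end Tariq → 0
Peak is 3, at 15:00 (Amara, Ravi, Rohan).

3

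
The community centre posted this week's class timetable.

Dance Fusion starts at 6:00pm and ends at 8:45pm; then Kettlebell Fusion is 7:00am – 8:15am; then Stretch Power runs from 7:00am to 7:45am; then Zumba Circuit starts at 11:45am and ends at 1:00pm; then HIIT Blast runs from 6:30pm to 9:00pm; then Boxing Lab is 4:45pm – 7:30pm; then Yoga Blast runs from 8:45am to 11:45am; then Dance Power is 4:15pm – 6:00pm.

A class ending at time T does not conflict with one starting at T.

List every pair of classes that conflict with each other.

Boxing Lab & Dance Fusion, Boxing Lab & Dance Power, Boxing Lab & HIIT Blast, Dance Fusion & HIIT Blast, Kettlebell Fusion & Stretch Power

Check each pair: they overlap iff neither finishes before the other starts.
Sorted by start: Stretch Power, Kettlebell Fusion, Yoga Blast, Zumba Circuit, Dance Power, Boxing Lab, Dance Fusion, HIIT Blast.
Kettlebell Fusion starts before Stretch Power ends → Stretch Power and Kettlebell Fusion overlap.
Yoga Blast starts after Stretch Power ends, so Stretch Power has no further overlaps.
Yoga Blast starts after Kettlebell Fusion ends, so Kettlebell Fusion has no further overlaps.
Zumba Circuit starts exactly when Yoga Blast ends (back-to-back, no overlap), so Yoga Blast has no further overlaps.
Dance Power starts after Zumba Circuit ends, so Zumba Circuit has no further overlaps.
Boxing Lab starts before Dance Power ends → Dance Power and Boxing Lab overlap.
Dance Fusion starts exactly when Dance Power ends (back-to-back, no overlap), so Dance Power has no further overlaps.
Dance Fusion starts before Boxing Lab ends → Boxing Lab and Dance Fusion overlap.
HIIT Blast starts before Boxing Lab ends → Boxing Lab and HIIT Blast overlap.
HIIT Blast starts before Dance Fusion ends → Dance Fusion and HIIT Blast overlap.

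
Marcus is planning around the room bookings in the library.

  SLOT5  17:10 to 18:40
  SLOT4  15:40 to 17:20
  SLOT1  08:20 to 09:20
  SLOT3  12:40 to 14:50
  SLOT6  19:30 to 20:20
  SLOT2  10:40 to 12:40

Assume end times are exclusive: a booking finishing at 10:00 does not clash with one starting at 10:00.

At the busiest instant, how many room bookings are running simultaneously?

2

Sort all start/end points and keep a running count:
08:20 start SLOT1 → 1
09:20 end SLOT1 → 0
10:40 start SLOT2 → 1
12:40 end SLOT2 → 0
12:40 start SLOT3 → 1
14:50 end SLOT3 → 0
15:40 start SLOT4 → 1
17:10 start SLOT5 → 2
17:20 end SLOT4 → 1
18:40 end SLOT5 → 0
19:30 start SLOT6 → 1
20:20 end SLOT6 → 0
Peak is 2, at 17:10 (SLOT4, SLOT5).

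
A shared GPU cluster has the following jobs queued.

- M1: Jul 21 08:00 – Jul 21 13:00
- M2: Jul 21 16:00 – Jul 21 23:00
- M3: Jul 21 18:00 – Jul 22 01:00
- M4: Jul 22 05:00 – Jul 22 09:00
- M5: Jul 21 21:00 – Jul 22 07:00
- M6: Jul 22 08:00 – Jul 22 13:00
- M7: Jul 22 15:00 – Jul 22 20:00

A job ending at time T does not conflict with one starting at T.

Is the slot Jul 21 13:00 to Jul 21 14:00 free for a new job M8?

Yes — the slot is free

M1: ends Jul 21 13:00 at or before M8 starts Jul 21 13:00 → clear.
M2: starts Jul 21 16:00 at or after M8 ends Jul 21 14:00 → clear.
M3: starts Jul 21 18:00 at or after M8 ends Jul 21 14:00 → clear.
M5: starts Jul 21 21:00 at or after M8 ends Jul 21 14:00 → clear.
M4: starts Jul 22 05:00 at or after M8 ends Jul 21 14:00 → clear.
M6: starts Jul 22 08:00 at or after M8 ends Jul 21 14:00 → clear.
M7: starts Jul 22 15:00 at or after M8 ends Jul 21 14:00 → clear.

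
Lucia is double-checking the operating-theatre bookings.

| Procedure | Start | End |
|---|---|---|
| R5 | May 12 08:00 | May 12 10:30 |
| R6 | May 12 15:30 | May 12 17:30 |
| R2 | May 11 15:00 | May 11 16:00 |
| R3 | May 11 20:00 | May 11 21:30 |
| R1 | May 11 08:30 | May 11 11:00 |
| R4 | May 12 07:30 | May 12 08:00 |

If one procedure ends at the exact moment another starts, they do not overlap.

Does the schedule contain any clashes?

Sorted by start: R1, R2, R3, R4, R5, R6.
R2 starts after R1 ends, so nothing later overlaps R1 either.
R3 starts after R2 ends, so nothing later overlaps R2 either.
R4 starts after R3 ends, so nothing later overlaps R3 either.
R5 starts exactly when R4 ends (back-to-back, no overlap), so nothing later overlaps R4 either.
R6 starts after R5 ends.
Every pair is clear; the schedule has no overlaps.

No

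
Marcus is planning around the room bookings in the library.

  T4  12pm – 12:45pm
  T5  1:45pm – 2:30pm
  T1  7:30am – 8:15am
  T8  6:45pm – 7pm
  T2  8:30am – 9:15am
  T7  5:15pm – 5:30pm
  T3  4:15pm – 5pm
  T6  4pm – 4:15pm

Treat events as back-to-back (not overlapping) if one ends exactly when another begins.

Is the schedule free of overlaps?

Two intervals overlap when each starts before the other ends.
Sorted by start: T1, T2, T4, T5, T6, T3, T7, T8.
T2 starts after T1 ends — done with T1.
T4 starts after T2 ends — done with T2.
T5 starts after T4 ends — done with T4.
T6 starts after T5 ends — done with T5.
T3 starts exactly when T6 ends (back-to-back, no overlap) — done with T6.
T7 starts after T3 ends — done with T3.
T8 starts after T7 ends.
Every pair is clear; the schedule has no overlaps.

Yes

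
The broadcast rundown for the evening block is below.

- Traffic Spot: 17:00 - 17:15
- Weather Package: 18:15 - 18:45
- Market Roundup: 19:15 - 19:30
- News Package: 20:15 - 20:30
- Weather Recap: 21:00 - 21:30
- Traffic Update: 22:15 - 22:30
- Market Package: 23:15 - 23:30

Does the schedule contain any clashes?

No

Two intervals overlap when each starts before the other ends.
Sorted by start: Traffic Spot, Weather Package, Market Roundup, News Package, Weather Recap, Traffic Update, Market Package.
Weather Package starts after Traffic Spot ends — done with Traffic Spot.
Market Roundup starts after Weather Package ends — done with Weather Package.
News Package starts after Market Roundup ends — done with Market Roundup.
Weather Recap starts after News Package ends — done with News Package.
Traffic Update starts after Weather Recap ends — done with Weather Recap.
Market Package starts after Traffic Update ends.
Every pair is clear; the schedule has no overlaps.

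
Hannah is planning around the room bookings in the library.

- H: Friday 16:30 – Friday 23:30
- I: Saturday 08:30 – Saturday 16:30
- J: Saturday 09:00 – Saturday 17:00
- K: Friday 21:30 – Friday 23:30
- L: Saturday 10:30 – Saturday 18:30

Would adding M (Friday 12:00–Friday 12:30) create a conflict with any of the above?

No — it doesn't clash with anything

H: starts Friday 16:30 at or after M ends Friday 12:30 → clear.
K: starts Friday 21:30 at or after M ends Friday 12:30 → clear.
I: starts Saturday 08:30 at or after M ends Friday 12:30 → clear.
J: starts Saturday 09:00 at or after M ends Friday 12:30 → clear.
L: starts Saturday 10:30 at or after M ends Friday 12:30 → clear.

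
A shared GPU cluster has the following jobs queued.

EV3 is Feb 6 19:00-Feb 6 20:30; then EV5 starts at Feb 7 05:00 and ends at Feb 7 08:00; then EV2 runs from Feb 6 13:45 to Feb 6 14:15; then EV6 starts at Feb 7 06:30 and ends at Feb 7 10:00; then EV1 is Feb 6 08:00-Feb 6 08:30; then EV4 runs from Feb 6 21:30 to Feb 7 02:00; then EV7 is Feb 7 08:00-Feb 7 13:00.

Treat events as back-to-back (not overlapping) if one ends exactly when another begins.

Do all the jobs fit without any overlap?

No

Sorted by start: EV1, EV2, EV3, EV4, EV5, EV6, EV7.
EV2 starts after EV1 ends — done with EV1.
EV3 starts after EV2 ends — done with EV2.
EV4 starts after EV3 ends — done with EV3.
EV5 starts after EV4 ends — done with EV4.
EV6 starts before EV5 ends → EV5 and EV6 overlap.
That's a conflict, so the schedule is not conflict-free.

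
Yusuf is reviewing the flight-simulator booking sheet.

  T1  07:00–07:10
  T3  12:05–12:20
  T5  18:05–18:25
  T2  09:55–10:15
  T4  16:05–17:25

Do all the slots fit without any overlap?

Sorted by start: T1, T2, T3, T4, T5.
T2 starts after T1 ends; T1 is clear from here.
T3 starts after T2 ends; T2 is clear from here.
T4 starts after T3 ends; T3 is clear from here.
T5 starts after T4 ends.
Every pair is clear; the schedule has no overlaps.

Yes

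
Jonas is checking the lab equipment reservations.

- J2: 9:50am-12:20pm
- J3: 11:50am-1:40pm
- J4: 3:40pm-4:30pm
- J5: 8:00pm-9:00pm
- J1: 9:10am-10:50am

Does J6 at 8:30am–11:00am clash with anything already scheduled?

J1: starts 9:10am before J6 ends 11:00am, and ends 10:50am after J6 starts 8:30am → overlap.
J2: starts 9:50am before J6 ends 11:00am, and ends 12:20pm after J6 starts 8:30am → overlap.
J3: starts 11:50am at or after J6 ends 11:00am → clear.
J4: starts 3:40pm at or after J6 ends 11:00am → clear.
J5: starts 8:00pm at or after J6 ends 11:00am → clear.
J6 overlaps J1, J2.

Yes — it overlaps J1, J2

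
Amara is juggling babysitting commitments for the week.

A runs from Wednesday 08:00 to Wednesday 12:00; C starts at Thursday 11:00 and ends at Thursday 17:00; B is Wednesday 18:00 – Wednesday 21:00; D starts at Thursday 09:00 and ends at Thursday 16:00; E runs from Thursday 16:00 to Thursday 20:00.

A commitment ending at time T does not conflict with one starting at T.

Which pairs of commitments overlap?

C & D, C & E

Sorted by start: A, B, D, C, E.
B starts after A ends; A is clear from here.
D starts after B ends; B is clear from here.
C starts before D ends → D and C overlap.
E starts exactly when D ends (back-to-back, no overlap).
E starts before C ends → C and E overlap.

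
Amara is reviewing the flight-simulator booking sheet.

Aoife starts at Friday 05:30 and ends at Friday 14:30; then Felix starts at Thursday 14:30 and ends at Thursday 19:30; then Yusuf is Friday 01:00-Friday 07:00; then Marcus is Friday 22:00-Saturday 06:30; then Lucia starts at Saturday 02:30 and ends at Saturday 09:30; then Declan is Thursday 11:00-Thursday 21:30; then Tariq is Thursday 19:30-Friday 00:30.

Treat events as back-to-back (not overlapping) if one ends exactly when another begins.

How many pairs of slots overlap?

4

Sorted by start: Declan, Felix, Tariq, Yusuf, Aoife, Marcus, Lucia.
Felix starts before Declan ends → Declan and Felix overlap.
Tariq starts before Declan ends → Declan and Tariq overlap.
Yusuf starts after Declan ends — done with Declan.
Tariq starts exactly when Felix ends (back-to-back, no overlap) — done with Felix.
Yusuf starts after Tariq ends — done with Tariq.
Aoife starts before Yusuf ends → Yusuf and Aoife overlap.
Marcus starts after Yusuf ends — done with Yusuf.
Marcus starts after Aoife ends — done with Aoife.
Lucia starts before Marcus ends → Marcus and Lucia overlap.
Overlapping pairs: Aoife & Yusuf, Declan & Felix, Declan & Tariq, Lucia & Marcus — 4 in total.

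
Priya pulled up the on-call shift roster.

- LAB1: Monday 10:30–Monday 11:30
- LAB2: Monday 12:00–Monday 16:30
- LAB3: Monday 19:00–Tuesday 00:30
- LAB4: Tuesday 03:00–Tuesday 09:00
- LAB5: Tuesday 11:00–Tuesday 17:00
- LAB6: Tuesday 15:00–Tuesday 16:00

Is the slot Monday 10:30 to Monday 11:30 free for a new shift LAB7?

No — it overlaps LAB1

LAB1: starts Monday 10:30 before LAB7 ends Monday 11:30, and ends Monday 11:30 after LAB7 starts Monday 10:30 → overlap.
LAB2: starts Monday 12:00 at or after LAB7 ends Monday 11:30 → clear.
LAB3: starts Monday 19:00 at or after LAB7 ends Monday 11:30 → clear.
LAB4: starts Tuesday 03:00 at or after LAB7 ends Monday 11:30 → clear.
LAB5: starts Tuesday 11:00 at or after LAB7 ends Monday 11:30 → clear.
LAB6: starts Tuesday 15:00 at or after LAB7 ends Monday 11:30 → clear.
LAB7 overlaps LAB1.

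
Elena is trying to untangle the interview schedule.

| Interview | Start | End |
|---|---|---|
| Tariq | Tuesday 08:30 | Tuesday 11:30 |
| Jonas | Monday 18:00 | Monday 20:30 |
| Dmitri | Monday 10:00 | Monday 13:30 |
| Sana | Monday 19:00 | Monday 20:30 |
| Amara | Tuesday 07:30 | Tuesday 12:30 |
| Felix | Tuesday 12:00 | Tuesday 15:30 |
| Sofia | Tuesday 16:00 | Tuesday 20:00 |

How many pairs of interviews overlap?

Sorted by start: Dmitri, Jonas, Sana, Amara, Tariq, Felix, Sofia.
Jonas starts after Dmitri ends, so Dmitri has no further overlaps.
Sana starts before Jonas ends → Jonas and Sana overlap.
Amara starts after Jonas ends, so Jonas has no further overlaps.
Amara starts after Sana ends, so Sana has no further overlaps.
Tariq starts before Amara ends → Amara and Tariq overlap.
Felix starts before Amara ends → Amara and Felix overlap.
Sofia starts after Amara ends.
Felix starts after Tariq ends, so Tariq has no further overlaps.
Sofia starts after Felix ends.
Overlapping pairs: Amara & Felix, Amara & Tariq, Jonas & Sana — 3 in total.

3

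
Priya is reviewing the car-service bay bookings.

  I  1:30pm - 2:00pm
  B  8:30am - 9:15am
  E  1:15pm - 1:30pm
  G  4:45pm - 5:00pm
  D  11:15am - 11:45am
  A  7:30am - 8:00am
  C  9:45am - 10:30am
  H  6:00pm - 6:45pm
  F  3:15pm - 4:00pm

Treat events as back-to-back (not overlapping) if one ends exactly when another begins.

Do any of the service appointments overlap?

No

Sorted by start: A, B, C, D, E, I, F, G, H.
B starts after A ends, so A has no further overlaps.
C starts after B ends, so B has no further overlaps.
D starts after C ends, so C has no further overlaps.
E starts after D ends, so D has no further overlaps.
I starts exactly when E ends (back-to-back, no overlap), so E has no further overlaps.
F starts after I ends, so I has no further overlaps.
G starts after F ends, so F has no further overlaps.
H starts after G ends.
Every pair is clear; the schedule has no overlaps.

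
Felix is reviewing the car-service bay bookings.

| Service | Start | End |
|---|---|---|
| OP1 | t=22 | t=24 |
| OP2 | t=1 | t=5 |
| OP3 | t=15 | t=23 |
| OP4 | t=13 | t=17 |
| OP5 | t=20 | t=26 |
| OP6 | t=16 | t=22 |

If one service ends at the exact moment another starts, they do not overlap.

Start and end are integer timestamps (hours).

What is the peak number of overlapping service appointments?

Sweep the timeline, counting +1 at each start and −1 at each end (ends before starts at a tie):
t=1 start OP2 → 1
t=5 end OP2 → 0
t=13 start OP4 → 1
t=15 start OP3 → 2
t=16 start OP6 → 3
t=17 end OP4 → 2
t=20 start OP5 → 3
t=22 end OP6 → 2
t=22 start OP1 → 3
t=23 end OP3 → 2
t=24 end OP1 → 1
t=26 end OP5 → 0
Peak is 3, at t=16 (OP3, OP4, OP6).

3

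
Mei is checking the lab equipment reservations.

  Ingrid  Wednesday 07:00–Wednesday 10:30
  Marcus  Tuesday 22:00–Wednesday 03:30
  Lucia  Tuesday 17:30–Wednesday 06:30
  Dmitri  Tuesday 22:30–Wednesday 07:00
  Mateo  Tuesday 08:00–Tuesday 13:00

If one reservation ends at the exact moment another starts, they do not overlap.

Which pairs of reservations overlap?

Dmitri & Lucia, Dmitri & Marcus, Lucia & Marcus

Sorted by start: Mateo, Lucia, Marcus, Dmitri, Ingrid.
Lucia starts after Mateo ends, so nothing later overlaps Mateo either.
Marcus starts before Lucia ends → Lucia and Marcus overlap.
Dmitri starts before Lucia ends → Lucia and Dmitri overlap.
Ingrid starts after Lucia ends.
Dmitri starts before Marcus ends → Marcus and Dmitri overlap.
Ingrid starts after Marcus ends.
Ingrid starts exactly when Dmitri ends (back-to-back, no overlap).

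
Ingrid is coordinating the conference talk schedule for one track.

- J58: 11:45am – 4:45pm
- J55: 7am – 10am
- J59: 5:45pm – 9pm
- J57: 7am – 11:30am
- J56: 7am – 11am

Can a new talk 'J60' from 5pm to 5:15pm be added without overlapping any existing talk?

J55: ends 10am at or before J60 starts 5pm → clear.
J56: ends 11am at or before J60 starts 5pm → clear.
J57: ends 11:30am at or before J60 starts 5pm → clear.
J58: ends 4:45pm at or before J60 starts 5pm → clear.
J59: starts 5:45pm at or after J60 ends 5:15pm → clear.

Yes — the slot is free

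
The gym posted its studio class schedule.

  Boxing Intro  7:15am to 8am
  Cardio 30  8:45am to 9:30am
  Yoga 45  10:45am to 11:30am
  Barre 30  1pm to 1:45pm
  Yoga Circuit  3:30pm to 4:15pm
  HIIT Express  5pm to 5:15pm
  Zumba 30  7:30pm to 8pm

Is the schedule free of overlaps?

Sorted by start: Boxing Intro, Cardio 30, Yoga 45, Barre 30, Yoga Circuit, HIIT Express, Zumba 30.
Cardio 30 starts after Boxing Intro ends; Boxing Intro is clear from here.
Yoga 45 starts after Cardio 30 ends; Cardio 30 is clear from here.
Barre 30 starts after Yoga 45 ends; Yoga 45 is clear from here.
Yoga Circuit starts after Barre 30 ends; Barre 30 is clear from here.
HIIT Express starts after Yoga Circuit ends; Yoga Circuit is clear from here.
Zumba 30 starts after HIIT Express ends.
Every pair is clear; the schedule has no overlaps.

Yes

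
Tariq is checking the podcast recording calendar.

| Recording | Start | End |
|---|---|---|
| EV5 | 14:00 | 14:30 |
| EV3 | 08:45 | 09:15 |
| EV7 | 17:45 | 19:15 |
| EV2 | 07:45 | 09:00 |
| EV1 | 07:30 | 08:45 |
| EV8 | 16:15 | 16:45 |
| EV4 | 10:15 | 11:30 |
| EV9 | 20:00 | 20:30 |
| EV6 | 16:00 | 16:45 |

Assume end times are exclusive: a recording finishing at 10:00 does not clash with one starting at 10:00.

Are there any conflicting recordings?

Sorted by start: EV1, EV2, EV3, EV4, EV5, EV6, EV8, EV7, EV9.
EV2 starts before EV1 ends → EV1 and EV2 overlap.
That's a conflict, so the schedule is not conflict-free.

Yes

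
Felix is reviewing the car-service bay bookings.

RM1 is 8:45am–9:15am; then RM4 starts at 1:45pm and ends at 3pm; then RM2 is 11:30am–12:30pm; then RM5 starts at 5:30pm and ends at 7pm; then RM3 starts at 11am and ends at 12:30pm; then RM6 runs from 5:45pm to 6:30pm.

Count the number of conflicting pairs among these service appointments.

2

Sorted by start: RM1, RM3, RM2, RM4, RM5, RM6.
RM3 starts after RM1 ends, so RM1 has no further overlaps.
RM2 starts before RM3 ends → RM3 and RM2 overlap.
RM4 starts after RM3 ends, so RM3 has no further overlaps.
RM4 starts after RM2 ends, so RM2 has no further overlaps.
RM5 starts after RM4 ends, so RM4 has no further overlaps.
RM6 starts before RM5 ends → RM5 and RM6 overlap.
Overlapping pairs: RM2 & RM3, RM5 & RM6 — 2 in total.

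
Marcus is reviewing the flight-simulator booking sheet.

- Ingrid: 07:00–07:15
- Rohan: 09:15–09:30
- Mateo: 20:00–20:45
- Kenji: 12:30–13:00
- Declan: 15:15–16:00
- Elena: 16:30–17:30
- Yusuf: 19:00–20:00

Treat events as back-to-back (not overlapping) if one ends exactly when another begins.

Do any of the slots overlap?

Check each pair: they overlap iff neither finishes before the other starts.
Sorted by start: Ingrid, Rohan, Kenji, Declan, Elena, Yusuf, Mateo.
Rohan starts after Ingrid ends, so nothing later overlaps Ingrid either.
Kenji starts after Rohan ends, so nothing later overlaps Rohan either.
Declan starts after Kenji ends, so nothing later overlaps Kenji either.
Elena starts after Declan ends, so nothing later overlaps Declan either.
Yusuf starts after Elena ends, so nothing later overlaps Elena either.
Mateo starts exactly when Yusuf ends (back-to-back, no overlap).
Every pair is clear; the schedule has no overlaps.

No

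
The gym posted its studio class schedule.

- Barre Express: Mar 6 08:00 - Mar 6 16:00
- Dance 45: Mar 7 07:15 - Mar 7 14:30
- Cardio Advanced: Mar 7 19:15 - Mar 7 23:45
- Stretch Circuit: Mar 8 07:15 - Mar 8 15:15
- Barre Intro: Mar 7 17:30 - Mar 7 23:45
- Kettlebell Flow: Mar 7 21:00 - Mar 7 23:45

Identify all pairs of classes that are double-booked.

Barre Intro & Cardio Advanced, Barre Intro & Kettlebell Flow, Cardio Advanced & Kettlebell Flow

Two intervals overlap when each starts before the other ends.
Sorted by start: Barre Express, Dance 45, Barre Intro, Cardio Advanced, Kettlebell Flow, Stretch Circuit.
Dance 45 starts after Barre Express ends; Barre Express is clear from here.
Barre Intro starts after Dance 45 ends; Dance 45 is clear from here.
Cardio Advanced starts before Barre Intro ends → Barre Intro and Cardio Advanced overlap.
Kettlebell Flow starts before Barre Intro ends → Barre Intro and Kettlebell Flow overlap.
Stretch Circuit starts after Barre Intro ends.
Kettlebell Flow starts before Cardio Advanced ends → Cardio Advanced and Kettlebell Flow overlap.
Stretch Circuit starts after Cardio Advanced ends.
Stretch Circuit starts after Kettlebell Flow ends.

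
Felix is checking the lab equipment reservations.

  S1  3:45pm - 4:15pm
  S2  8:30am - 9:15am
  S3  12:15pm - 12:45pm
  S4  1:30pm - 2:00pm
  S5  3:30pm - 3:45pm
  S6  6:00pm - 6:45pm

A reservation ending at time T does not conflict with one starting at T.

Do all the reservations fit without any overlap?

Yes

Sorted by start: S2, S3, S4, S5, S1, S6.
S3 starts after S2 ends, so S2 has no further overlaps.
S4 starts after S3 ends, so S3 has no further overlaps.
S5 starts after S4 ends, so S4 has no further overlaps.
S1 starts exactly when S5 ends (back-to-back, no overlap), so S5 has no further overlaps.
S6 starts after S1 ends.
Every pair is clear; the schedule has no overlaps.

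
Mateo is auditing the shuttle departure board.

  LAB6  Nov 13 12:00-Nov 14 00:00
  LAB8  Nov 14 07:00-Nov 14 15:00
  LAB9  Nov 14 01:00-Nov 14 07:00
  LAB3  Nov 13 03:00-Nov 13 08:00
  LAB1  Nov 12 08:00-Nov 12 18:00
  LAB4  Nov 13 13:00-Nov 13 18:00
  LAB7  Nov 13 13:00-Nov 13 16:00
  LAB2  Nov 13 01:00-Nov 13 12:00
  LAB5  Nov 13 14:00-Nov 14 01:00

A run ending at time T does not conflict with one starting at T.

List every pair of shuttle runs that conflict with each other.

LAB2 & LAB3, LAB4 & LAB5, LAB4 & LAB6, LAB4 & LAB7, LAB5 & LAB6, LAB5 & LAB7, LAB6 & LAB7

Sorted by start: LAB1, LAB2, LAB3, LAB6, LAB4, LAB7, LAB5, LAB9, LAB8.
LAB2 starts after LAB1 ends, so LAB1 has no further overlaps.
LAB3 starts before LAB2 ends → LAB2 and LAB3 overlap.
LAB6 starts exactly when LAB2 ends (back-to-back, no overlap), so LAB2 has no further overlaps.
LAB6 starts after LAB3 ends, so LAB3 has no further overlaps.
LAB4 starts before LAB6 ends → LAB6 and LAB4 overlap.
LAB7 starts before LAB6 ends → LAB6 and LAB7 overlap.
LAB5 starts before LAB6 ends → LAB6 and LAB5 overlap.
LAB9 starts after LAB6 ends, so LAB6 has no further overlaps.
LAB7 starts before LAB4 ends → LAB4 and LAB7 overlap.
LAB5 starts before LAB4 ends → LAB4 and LAB5 overlap.
LAB9 starts after LAB4 ends, so LAB4 has no further overlaps.
LAB5 starts before LAB7 ends → LAB7 and LAB5 overlap.
LAB9 starts after LAB7 ends, so LAB7 has no further overlaps.
LAB9 starts exactly when LAB5 ends (back-to-back, no overlap), so LAB5 has no further overlaps.
LAB8 starts exactly when LAB9 ends (back-to-back, no overlap).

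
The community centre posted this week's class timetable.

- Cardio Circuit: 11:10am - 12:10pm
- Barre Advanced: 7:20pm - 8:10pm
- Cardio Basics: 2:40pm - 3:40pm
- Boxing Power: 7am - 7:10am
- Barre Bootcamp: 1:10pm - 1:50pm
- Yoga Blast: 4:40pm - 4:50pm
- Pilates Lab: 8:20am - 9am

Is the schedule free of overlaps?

Sorted by start: Boxing Power, Pilates Lab, Cardio Circuit, Barre Bootcamp, Cardio Basics, Yoga Blast, Barre Advanced.
Pilates Lab starts after Boxing Power ends, so Boxing Power has no further overlaps.
Cardio Circuit starts after Pilates Lab ends, so Pilates Lab has no further overlaps.
Barre Bootcamp starts after Cardio Circuit ends, so Cardio Circuit has no further overlaps.
Cardio Basics starts after Barre Bootcamp ends, so Barre Bootcamp has no further overlaps.
Yoga Blast starts after Cardio Basics ends, so Cardio Basics has no further overlaps.
Barre Advanced starts after Yoga Blast ends.
Every pair is clear; the schedule has no overlaps.

Yes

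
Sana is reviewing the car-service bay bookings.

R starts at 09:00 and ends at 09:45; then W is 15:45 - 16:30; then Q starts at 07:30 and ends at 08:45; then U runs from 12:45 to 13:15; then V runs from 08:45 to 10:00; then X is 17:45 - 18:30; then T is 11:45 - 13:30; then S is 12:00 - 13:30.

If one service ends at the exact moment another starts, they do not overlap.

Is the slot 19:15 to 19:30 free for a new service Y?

Yes — the slot is free

Q: ends 08:45 at or before Y starts 19:15 → clear.
V: ends 10:00 at or before Y starts 19:15 → clear.
R: ends 09:45 at or before Y starts 19:15 → clear.
T: ends 13:30 at or before Y starts 19:15 → clear.
S: ends 13:30 at or before Y starts 19:15 → clear.
U: ends 13:15 at or before Y starts 19:15 → clear.
W: ends 16:30 at or before Y starts 19:15 → clear.
X: ends 18:30 at or before Y starts 19:15 → clear.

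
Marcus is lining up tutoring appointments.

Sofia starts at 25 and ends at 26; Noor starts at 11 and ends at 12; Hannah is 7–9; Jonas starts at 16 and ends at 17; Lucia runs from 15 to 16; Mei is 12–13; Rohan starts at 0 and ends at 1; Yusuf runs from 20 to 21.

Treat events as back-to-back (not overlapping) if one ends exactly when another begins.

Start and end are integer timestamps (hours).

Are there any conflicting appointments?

No

Sorted by start: Rohan, Hannah, Noor, Mei, Lucia, Jonas, Yusuf, Sofia.
Hannah starts after Rohan ends — done with Rohan.
Noor starts after Hannah ends — done with Hannah.
Mei starts exactly when Noor ends (back-to-back, no overlap) — done with Noor.
Lucia starts after Mei ends — done with Mei.
Jonas starts exactly when Lucia ends (back-to-back, no overlap) — done with Lucia.
Yusuf starts after Jonas ends — done with Jonas.
Sofia starts after Yusuf ends.
Every pair is clear; the schedule has no overlaps.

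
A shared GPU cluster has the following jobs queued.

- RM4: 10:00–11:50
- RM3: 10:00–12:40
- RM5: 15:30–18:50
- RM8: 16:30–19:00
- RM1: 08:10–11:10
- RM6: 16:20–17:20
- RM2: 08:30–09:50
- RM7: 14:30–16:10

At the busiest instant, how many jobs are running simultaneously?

Sort all start/end points and keep a running count:
08:10 start RM1 → 1
08:30 start RM2 → 2
09:50 end RM2 → 1
10:00 start RM3 → 2
10:00 start RM4 → 3
11:10 end RM1 → 2
11:50 end RM4 → 1
12:40 end RM3 → 0
14:30 start RM7 → 1
15:30 start RM5 → 2
16:10 end RM7 → 1
16:20 start RM6 → 2
16:30 start RM8 → 3
17:20 end RM6 → 2
18:50 end RM5 → 1
19:00 end RM8 → 0
Peak is 3, at 10:00 (RM1, RM3, RM4).

3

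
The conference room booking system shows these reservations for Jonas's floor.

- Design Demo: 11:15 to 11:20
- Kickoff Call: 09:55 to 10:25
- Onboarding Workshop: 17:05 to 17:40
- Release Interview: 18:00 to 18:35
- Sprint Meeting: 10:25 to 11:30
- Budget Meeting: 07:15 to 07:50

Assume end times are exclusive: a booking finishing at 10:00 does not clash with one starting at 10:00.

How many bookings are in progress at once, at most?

Walk through starts and ends in time order (an end at T is processed before a start at T):
07:15 start Budget Meeting → 1
07:50 end Budget Meeting → 0
09:55 start Kickoff Call → 1
10:25 end Kickoff Call → 0
10:25 start Sprint Meeting → 1
11:15 start Design Demo → 2
11:20 end Design Demo → 1
11:30 end Sprint Meeting → 0
17:05 start Onboarding Workshop → 1
17:40 end Onboarding Workshop → 0
18:00 start Release Interview → 1
18:35 end Release Interview → 0
Peak is 2, at 11:15 (Design Demo, Sprint Meeting).

2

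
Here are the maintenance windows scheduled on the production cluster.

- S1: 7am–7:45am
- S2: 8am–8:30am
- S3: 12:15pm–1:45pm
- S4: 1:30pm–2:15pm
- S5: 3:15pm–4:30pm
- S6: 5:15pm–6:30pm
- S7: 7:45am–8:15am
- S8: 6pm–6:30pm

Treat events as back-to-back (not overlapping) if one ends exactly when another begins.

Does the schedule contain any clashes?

Check each pair: they overlap iff neither finishes before the other starts.
Sorted by start: S1, S7, S2, S3, S4, S5, S6, S8.
S7 starts exactly when S1 ends (back-to-back, no overlap) — done with S1.
S2 starts before S7 ends → S7 and S2 overlap.
That's a conflict, so the schedule is not conflict-free.

Yes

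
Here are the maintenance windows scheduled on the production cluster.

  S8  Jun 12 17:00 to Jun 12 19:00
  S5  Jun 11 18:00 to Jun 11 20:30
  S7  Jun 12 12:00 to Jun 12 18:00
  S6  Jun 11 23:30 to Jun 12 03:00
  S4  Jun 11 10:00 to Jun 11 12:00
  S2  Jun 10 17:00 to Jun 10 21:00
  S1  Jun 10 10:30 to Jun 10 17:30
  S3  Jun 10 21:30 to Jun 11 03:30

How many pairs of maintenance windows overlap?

2

Sorted by start: S1, S2, S3, S4, S5, S6, S7, S8.
S2 starts before S1 ends → S1 and S2 overlap.
S3 starts after S1 ends; S1 is clear from here.
S3 starts after S2 ends; S2 is clear from here.
S4 starts after S3 ends; S3 is clear from here.
S5 starts after S4 ends; S4 is clear from here.
S6 starts after S5 ends; S5 is clear from here.
S7 starts after S6 ends; S6 is clear from here.
S8 starts before S7 ends → S7 and S8 overlap.
Overlapping pairs: S1 & S2, S7 & S8 — 2 in total.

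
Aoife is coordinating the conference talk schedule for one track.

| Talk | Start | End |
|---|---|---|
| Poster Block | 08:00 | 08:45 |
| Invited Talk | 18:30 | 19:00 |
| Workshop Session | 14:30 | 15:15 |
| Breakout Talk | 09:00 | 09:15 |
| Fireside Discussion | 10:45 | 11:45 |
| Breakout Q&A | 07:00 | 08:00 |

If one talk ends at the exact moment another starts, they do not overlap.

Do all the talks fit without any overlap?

Sorted by start: Breakout Q&A, Poster Block, Breakout Talk, Fireside Discussion, Workshop Session, Invited Talk.
Poster Block starts exactly when Breakout Q&A ends (back-to-back, no overlap), so nothing later overlaps Breakout Q&A either.
Breakout Talk starts after Poster Block ends, so nothing later overlaps Poster Block either.
Fireside Discussion starts after Breakout Talk ends, so nothing later overlaps Breakout Talk either.
Workshop Session starts after Fireside Discussion ends, so nothing later overlaps Fireside Discussion either.
Invited Talk starts after Workshop Session ends.
Every pair is clear; the schedule has no overlaps.

Yes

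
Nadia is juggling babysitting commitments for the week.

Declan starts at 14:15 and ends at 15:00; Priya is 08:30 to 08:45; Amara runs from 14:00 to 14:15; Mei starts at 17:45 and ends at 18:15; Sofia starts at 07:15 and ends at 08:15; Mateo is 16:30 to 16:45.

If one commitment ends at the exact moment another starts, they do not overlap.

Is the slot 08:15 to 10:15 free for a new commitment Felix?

Sofia: ends 08:15 at or before Felix starts 08:15 → clear.
Priya: starts 08:30 before Felix ends 10:15, and ends 08:45 after Felix starts 08:15 → overlap.
Amara: starts 14:00 at or after Felix ends 10:15 → clear.
Declan: starts 14:15 at or after Felix ends 10:15 → clear.
Mateo: starts 16:30 at or after Felix ends 10:15 → clear.
Mei: starts 17:45 at or after Felix ends 10:15 → clear.
Felix overlaps Priya.

No — it overlaps Priya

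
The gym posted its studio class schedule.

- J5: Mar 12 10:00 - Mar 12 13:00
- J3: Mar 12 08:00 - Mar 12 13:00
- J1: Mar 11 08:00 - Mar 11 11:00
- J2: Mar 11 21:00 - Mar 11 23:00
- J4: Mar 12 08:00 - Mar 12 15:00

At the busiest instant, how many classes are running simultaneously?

Walk through starts and ends in time order (an end at T is processed before a start at T):
Mar 11 08:00 start J1 → 1
Mar 11 11:00 end J1 → 0
Mar 11 21:00 start J2 → 1
Mar 11 23:00 end J2 → 0
Mar 12 08:00 start J3 → 1
Mar 12 08:00 start J4 → 2
Mar 12 10:00 start J5 → 3
Mar 12 13:00 end J3 → 2
Mar 12 13:00 end J5 → 1
Mar 12 15:00 end J4 → 0
Peak is 3, at Mar 12 10:00 (J3, J4, J5).

3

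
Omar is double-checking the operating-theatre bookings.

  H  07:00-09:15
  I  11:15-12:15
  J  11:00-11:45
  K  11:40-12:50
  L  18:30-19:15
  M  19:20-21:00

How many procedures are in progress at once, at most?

3

Sweep the timeline, counting +1 at each start and −1 at each end (ends before starts at a tie):
07:00 start H → 1
09:15 end H → 0
11:00 start J → 1
11:15 start I → 2
11:40 start K → 3
11:45 end J → 2
12:15 end I → 1
12:50 end K → 0
18:30 start L → 1
19:15 end L → 0
19:20 start M → 1
21:00 end M → 0
Peak is 3, at 11:40 (I, J, K).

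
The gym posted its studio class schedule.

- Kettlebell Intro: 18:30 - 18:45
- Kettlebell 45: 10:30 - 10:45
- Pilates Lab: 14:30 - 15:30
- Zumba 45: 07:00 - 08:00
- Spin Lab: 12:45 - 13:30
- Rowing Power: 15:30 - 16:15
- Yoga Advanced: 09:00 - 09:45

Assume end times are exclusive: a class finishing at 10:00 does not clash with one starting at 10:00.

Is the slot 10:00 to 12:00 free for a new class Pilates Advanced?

Zumba 45: ends 08:00 at or before Pilates Advanced starts 10:00 → clear.
Yoga Advanced: ends 09:45 at or before Pilates Advanced starts 10:00 → clear.
Kettlebell 45: starts 10:30 before Pilates Advanced ends 12:00, and ends 10:45 after Pilates Advanced starts 10:00 → overlap.
Spin Lab: starts 12:45 at or after Pilates Advanced ends 12:00 → clear.
Pilates Lab: starts 14:30 at or after Pilates Advanced ends 12:00 → clear.
Rowing Power: starts 15:30 at or after Pilates Advanced ends 12:00 → clear.
Kettlebell Intro: starts 18:30 at or after Pilates Advanced ends 12:00 → clear.
Pilates Advanced overlaps Kettlebell 45.

No — it overlaps Kettlebell 45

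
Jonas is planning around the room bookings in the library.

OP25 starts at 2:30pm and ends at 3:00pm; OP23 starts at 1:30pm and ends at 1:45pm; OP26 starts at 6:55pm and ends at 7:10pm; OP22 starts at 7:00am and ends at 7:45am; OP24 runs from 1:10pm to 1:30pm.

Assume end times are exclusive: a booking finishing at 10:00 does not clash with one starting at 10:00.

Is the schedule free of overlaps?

Sorted by start: OP22, OP24, OP23, OP25, OP26.
OP24 starts after OP22 ends; OP22 is clear from here.
OP23 starts exactly when OP24 ends (back-to-back, no overlap); OP24 is clear from here.
OP25 starts after OP23 ends; OP23 is clear from here.
OP26 starts after OP25 ends.
Every pair is clear; the schedule has no overlaps.

Yes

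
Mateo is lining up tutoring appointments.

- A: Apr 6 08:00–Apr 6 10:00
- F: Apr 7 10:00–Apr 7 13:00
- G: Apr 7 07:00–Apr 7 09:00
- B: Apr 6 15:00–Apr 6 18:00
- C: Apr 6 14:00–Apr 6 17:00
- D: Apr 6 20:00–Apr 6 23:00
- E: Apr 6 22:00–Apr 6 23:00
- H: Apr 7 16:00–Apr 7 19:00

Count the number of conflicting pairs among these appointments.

Sorted by start: A, C, B, D, E, G, F, H.
C starts after A ends — done with A.
B starts before C ends → C and B overlap.
D starts after C ends — done with C.
D starts after B ends — done with B.
E starts before D ends → D and E overlap.
G starts after D ends — done with D.
G starts after E ends — done with E.
F starts after G ends — done with G.
H starts after F ends.
Overlapping pairs: B & C, D & E — 2 in total.

2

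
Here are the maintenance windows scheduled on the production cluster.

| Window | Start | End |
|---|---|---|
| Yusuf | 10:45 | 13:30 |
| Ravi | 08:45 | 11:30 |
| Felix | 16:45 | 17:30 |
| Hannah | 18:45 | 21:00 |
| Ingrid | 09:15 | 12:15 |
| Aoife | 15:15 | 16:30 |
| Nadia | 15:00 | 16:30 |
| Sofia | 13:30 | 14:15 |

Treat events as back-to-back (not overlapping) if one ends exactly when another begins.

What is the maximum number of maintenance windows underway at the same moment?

Sweep the timeline, counting +1 at each start and −1 at each end (ends before starts at a tie):
08:45 start Ravi → 1
09:15 start Ingrid → 2
10:45 start Yusuf → 3
11:30 end Ravi → 2
12:15 end Ingrid → 1
13:30 end Yusuf → 0
13:30 start Sofia → 1
14:15 end Sofia → 0
15:00 start Nadia → 1
15:15 start Aoife → 2
16:30 end Aoife → 1
16:30 end Nadia → 0
16:45 start Felix → 1
17:30 end Felix → 0
18:45 start Hannah → 1
21:00 end Hannah → 0
Peak is 3, at 10:45 (Ingrid, Ravi, Yusuf).

3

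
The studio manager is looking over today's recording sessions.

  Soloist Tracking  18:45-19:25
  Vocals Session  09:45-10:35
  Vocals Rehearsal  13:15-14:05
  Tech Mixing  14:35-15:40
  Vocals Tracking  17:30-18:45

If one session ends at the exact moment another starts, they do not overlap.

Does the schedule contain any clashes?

No

Sorted by start: Vocals Session, Vocals Rehearsal, Tech Mixing, Vocals Tracking, Soloist Tracking.
Vocals Rehearsal starts after Vocals Session ends; Vocals Session is clear from here.
Tech Mixing starts after Vocals Rehearsal ends; Vocals Rehearsal is clear from here.
Vocals Tracking starts after Tech Mixing ends; Tech Mixing is clear from here.
Soloist Tracking starts exactly when Vocals Tracking ends (back-to-back, no overlap).
Every pair is clear; the schedule has no overlaps.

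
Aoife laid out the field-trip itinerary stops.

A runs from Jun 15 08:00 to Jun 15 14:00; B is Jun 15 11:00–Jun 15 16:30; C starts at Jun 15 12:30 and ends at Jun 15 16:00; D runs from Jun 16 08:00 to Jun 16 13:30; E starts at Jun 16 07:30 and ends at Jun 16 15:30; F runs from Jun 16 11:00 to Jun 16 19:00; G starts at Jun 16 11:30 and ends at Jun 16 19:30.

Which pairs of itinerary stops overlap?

Sorted by start: A, B, C, E, D, F, G.
B starts before A ends → A and B overlap.
C starts before A ends → A and C overlap.
E starts after A ends — done with A.
C starts before B ends → B and C overlap.
E starts after B ends — done with B.
E starts after C ends — done with C.
D starts before E ends → E and D overlap.
F starts before E ends → E and F overlap.
G starts before E ends → E and G overlap.
F starts before D ends → D and F overlap.
G starts before D ends → D and G overlap.
G starts before F ends → F and G overlap.

A & B, A & C, B & C, D & E, D & F, D & G, E & F, E & G, F & G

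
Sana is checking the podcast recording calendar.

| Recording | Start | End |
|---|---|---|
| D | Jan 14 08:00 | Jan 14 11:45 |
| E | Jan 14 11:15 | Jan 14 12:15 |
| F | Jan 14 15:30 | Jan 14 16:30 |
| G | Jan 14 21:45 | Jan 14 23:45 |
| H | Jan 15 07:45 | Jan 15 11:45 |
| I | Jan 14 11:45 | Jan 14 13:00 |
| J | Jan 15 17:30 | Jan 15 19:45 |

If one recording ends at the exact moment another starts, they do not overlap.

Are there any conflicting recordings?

Check each pair: they overlap iff neither finishes before the other starts.
Sorted by start: D, E, I, F, G, H, J.
E starts before D ends → D and E overlap.
That's a conflict, so the schedule is not conflict-free.

Yes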